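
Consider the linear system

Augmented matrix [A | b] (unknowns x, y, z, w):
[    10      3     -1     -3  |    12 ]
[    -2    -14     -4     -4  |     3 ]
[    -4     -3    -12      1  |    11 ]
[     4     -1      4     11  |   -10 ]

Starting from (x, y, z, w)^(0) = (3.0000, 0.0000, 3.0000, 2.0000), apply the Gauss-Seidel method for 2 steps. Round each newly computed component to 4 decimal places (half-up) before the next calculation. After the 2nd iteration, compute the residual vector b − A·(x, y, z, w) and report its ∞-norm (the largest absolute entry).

5.1580

Iteration 1:
  x = (12 - (3)·0.0000 - (-1)·3.0000 - (-3)·2.0000) / (10) = 2.1000
  y = (3 - (-2)·2.1000 - (-4)·3.0000 - (-4)·2.0000) / (-14) = -1.9429
  z = (11 - (-4)·2.1000 - (-3)·-1.9429 - (1)·2.0000) / (-12) = -0.9643
  w = (-10 - (4)·2.1000 - (-1)·-1.9429 - (4)·-0.9643) / (11) = -1.4987
Iteration 2:
  x = (12 - (3)·-1.9429 - (-1)·-0.9643 - (-3)·-1.4987) / (10) = 1.2368
  y = (3 - (-2)·1.2368 - (-4)·-0.9643 - (-4)·-1.4987) / (-14) = 0.3127
  z = (11 - (-4)·1.2368 - (-3)·0.3127 - (1)·-1.4987) / (-12) = -1.5320
  w = (-10 - (4)·1.2368 - (-1)·0.3127 - (4)·-1.5320) / (11) = -0.7733
Residual b − A·x = (-5.1580, 0.6302, -0.7254, -0.0002); ∞-norm = 5.1580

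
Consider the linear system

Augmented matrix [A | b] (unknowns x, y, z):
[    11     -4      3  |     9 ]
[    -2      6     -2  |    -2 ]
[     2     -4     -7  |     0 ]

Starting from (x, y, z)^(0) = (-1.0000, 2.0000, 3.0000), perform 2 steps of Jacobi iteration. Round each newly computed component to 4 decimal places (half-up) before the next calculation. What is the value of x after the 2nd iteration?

1.3290

Iteration 1:
  x = (9 - (-4)·2.0000 - (3)·3.0000) / (11) = 0.7273
  y = (-2 - (-2)·-1.0000 - (-2)·3.0000) / (6) = 0.3333
  z = (0 - (2)·-1.0000 - (-4)·2.0000) / (-7) = -1.4286
Iteration 2:
  x = (9 - (-4)·0.3333 - (3)·-1.4286) / (11) = 1.3290
  y = (-2 - (-2)·0.7273 - (-2)·-1.4286) / (6) = -0.5671
  z = (0 - (2)·0.7273 - (-4)·0.3333) / (-7) = 0.0173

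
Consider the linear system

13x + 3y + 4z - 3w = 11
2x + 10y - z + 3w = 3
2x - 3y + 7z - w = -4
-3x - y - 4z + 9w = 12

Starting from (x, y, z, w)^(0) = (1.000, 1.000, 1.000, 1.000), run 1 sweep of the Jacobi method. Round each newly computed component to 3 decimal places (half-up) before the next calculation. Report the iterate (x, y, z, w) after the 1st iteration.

Iteration 1:
  x = (11 - (3)·1.000 - (4)·1.000 - (-3)·1.000) / (13) = 0.538
  y = (3 - (2)·1.000 - (-1)·1.000 - (3)·1.000) / (10) = -0.100
  z = (-4 - (2)·1.000 - (-3)·1.000 - (-1)·1.000) / (7) = -0.286
  w = (12 - (-3)·1.000 - (-1)·1.000 - (-4)·1.000) / (9) = 2.222

(0.538, -0.100, -0.286, 2.222)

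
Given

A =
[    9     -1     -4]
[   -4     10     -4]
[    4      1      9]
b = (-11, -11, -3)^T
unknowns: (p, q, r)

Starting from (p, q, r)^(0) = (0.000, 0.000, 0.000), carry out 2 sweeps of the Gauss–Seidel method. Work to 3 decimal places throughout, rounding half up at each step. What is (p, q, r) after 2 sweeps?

Iteration 1:
  p = (-11 - (-1)·0.000 - (-4)·0.000) / (9) = -1.222
  q = (-11 - (-4)·-1.222 - (-4)·0.000) / (10) = -1.589
  r = (-3 - (4)·-1.222 - (1)·-1.589) / (9) = 0.386
Iteration 2:
  p = (-11 - (-1)·-1.589 - (-4)·0.386) / (9) = -1.227
  q = (-11 - (-4)·-1.227 - (-4)·0.386) / (10) = -1.436
  r = (-3 - (4)·-1.227 - (1)·-1.436) / (9) = 0.372

(-1.227, -1.436, 0.372)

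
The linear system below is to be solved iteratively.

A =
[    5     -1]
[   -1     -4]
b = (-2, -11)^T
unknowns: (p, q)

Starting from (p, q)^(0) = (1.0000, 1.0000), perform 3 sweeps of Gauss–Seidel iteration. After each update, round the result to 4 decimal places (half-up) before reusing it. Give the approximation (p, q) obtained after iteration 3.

(0.1420, 2.7145)

Iteration 1:
  p = (-2 - (-1)·1.0000) / (5) = -0.2000
  q = (-11 - (-1)·-0.2000) / (-4) = 2.8000
Iteration 2:
  p = (-2 - (-1)·2.8000) / (5) = 0.1600
  q = (-11 - (-1)·0.1600) / (-4) = 2.7100
Iteration 3:
  p = (-2 - (-1)·2.7100) / (5) = 0.1420
  q = (-11 - (-1)·0.1420) / (-4) = 2.7145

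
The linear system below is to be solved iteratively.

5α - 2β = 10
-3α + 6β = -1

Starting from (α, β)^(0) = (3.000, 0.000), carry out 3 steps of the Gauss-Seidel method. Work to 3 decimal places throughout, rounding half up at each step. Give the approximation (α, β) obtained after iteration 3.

Iteration 1:
  α = (10 - (-2)·0.000) / (5) = 2.000
  β = (-1 - (-3)·2.000) / (6) = 0.833
Iteration 2:
  α = (10 - (-2)·0.833) / (5) = 2.333
  β = (-1 - (-3)·2.333) / (6) = 1.000
Iteration 3:
  α = (10 - (-2)·1.000) / (5) = 2.400
  β = (-1 - (-3)·2.400) / (6) = 1.033

(2.400, 1.033)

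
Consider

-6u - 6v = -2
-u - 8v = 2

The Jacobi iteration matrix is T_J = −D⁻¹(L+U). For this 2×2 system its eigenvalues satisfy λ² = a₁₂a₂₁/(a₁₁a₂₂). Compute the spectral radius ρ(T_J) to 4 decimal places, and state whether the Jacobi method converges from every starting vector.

a₁₂a₂₁/(a₁₁a₂₂) = (-6)·(-1) / ((-6)·(-8)) = 0.125000
ρ = √|0.125000| = √0.125000 = 0.3536
ρ < 1, so Jacobi converges

0.3536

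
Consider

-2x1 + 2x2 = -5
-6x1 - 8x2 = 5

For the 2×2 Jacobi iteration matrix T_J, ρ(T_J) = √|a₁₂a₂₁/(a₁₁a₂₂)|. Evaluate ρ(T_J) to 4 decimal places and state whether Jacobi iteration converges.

0.8660

a₁₂a₂₁/(a₁₁a₂₂) = (2)·(-6) / ((-2)·(-8)) = -0.750000
ρ = √|-0.750000| = √0.750000 = 0.8660
ρ < 1, so Jacobi converges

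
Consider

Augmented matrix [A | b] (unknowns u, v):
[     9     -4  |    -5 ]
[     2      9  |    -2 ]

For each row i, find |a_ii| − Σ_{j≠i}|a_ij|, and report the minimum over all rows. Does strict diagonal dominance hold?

row 1: |9| − (4) = 5
row 2: |9| − (2) = 7
minimum over rows = 5 → strictly diagonally dominant (convergence guaranteed)

5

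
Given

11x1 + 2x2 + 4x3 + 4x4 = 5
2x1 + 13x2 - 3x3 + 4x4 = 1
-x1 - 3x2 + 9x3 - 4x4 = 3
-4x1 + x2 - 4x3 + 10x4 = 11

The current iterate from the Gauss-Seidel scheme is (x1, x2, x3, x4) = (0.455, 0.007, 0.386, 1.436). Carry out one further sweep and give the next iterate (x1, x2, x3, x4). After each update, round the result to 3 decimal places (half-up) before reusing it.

One sweep:
  x1 = (5 - (2)·0.007 - (4)·0.386 - (4)·1.436) / (11) = -0.209
  x2 = (1 - (2)·-0.209 - (-3)·0.386 - (4)·1.436) / (13) = -0.244
  x3 = (3 - (-1)·-0.209 - (-3)·-0.244 - (-4)·1.436) / (9) = 0.867
  x4 = (11 - (-4)·-0.209 - (1)·-0.244 - (-4)·0.867) / (10) = 1.388

(-0.209, -0.244, 0.867, 1.388)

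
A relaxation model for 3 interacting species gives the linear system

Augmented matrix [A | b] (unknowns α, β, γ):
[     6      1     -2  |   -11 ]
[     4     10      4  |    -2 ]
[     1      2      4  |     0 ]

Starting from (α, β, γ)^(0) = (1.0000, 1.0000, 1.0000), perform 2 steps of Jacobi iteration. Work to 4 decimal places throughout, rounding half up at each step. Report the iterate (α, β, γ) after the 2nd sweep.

Iteration 1:
  α = (-11 - (1)·1.0000 - (-2)·1.0000) / (6) = -1.6667
  β = (-2 - (4)·1.0000 - (4)·1.0000) / (10) = -1.0000
  γ = (0 - (1)·1.0000 - (2)·1.0000) / (4) = -0.7500
Iteration 2:
  α = (-11 - (1)·-1.0000 - (-2)·-0.7500) / (6) = -1.9167
  β = (-2 - (4)·-1.6667 - (4)·-0.7500) / (10) = 0.7667
  γ = (0 - (1)·-1.6667 - (2)·-1.0000) / (4) = 0.9167

(-1.9167, 0.7667, 0.9167)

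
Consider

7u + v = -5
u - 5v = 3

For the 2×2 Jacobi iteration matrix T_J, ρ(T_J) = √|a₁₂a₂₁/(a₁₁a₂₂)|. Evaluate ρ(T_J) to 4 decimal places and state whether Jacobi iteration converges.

0.1690

a₁₂a₂₁/(a₁₁a₂₂) = (1)·(1) / ((7)·(-5)) = -0.028571
ρ = √|-0.028571| = √0.028571 = 0.1690
ρ < 1, so Jacobi converges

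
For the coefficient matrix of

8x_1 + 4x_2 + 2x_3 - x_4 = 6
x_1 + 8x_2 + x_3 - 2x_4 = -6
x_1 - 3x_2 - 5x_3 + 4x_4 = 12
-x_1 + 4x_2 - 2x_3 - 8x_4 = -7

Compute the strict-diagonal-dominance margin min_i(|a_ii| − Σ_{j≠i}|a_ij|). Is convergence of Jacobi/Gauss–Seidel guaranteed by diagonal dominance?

row 1: |8| − (4+2+1) = 1
row 2: |8| − (1+1+2) = 4
row 3: |-5| − (1+3+4) = -3
row 4: |-8| − (1+4+2) = 1
minimum over rows = -3 → not strictly diagonally dominant

-3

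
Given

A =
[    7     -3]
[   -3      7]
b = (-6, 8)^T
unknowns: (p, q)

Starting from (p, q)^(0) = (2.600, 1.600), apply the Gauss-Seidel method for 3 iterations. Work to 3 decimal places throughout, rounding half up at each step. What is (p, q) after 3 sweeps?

(-0.441, 0.954)

Iteration 1:
  p = (-6 - (-3)·1.600) / (7) = -0.171
  q = (8 - (-3)·-0.171) / (7) = 1.070
Iteration 2:
  p = (-6 - (-3)·1.070) / (7) = -0.399
  q = (8 - (-3)·-0.399) / (7) = 0.972
Iteration 3:
  p = (-6 - (-3)·0.972) / (7) = -0.441
  q = (8 - (-3)·-0.441) / (7) = 0.954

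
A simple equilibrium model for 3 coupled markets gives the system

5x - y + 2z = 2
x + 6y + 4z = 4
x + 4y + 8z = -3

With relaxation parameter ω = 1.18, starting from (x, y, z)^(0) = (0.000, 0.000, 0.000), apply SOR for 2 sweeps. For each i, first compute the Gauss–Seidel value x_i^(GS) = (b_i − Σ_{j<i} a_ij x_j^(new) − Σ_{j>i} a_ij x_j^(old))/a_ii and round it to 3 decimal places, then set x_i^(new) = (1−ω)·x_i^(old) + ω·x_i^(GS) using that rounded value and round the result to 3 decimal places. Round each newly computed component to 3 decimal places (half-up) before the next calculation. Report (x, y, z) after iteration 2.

Iteration 1:
  x: GS value = (2 - (-1)·0.000 - (2)·0.000) / (5) = 0.400;  x ← (1−ω)·0.000 + ω·0.400 = 0.472
  y: GS value = (4 - (1)·0.472 - (4)·0.000) / (6) = 0.588;  y ← (1−ω)·0.000 + ω·0.588 = 0.694
  z: GS value = (-3 - (1)·0.472 - (4)·0.694) / (8) = -0.781;  z ← (1−ω)·0.000 + ω·-0.781 = -0.922
Iteration 2:
  x: GS value = (2 - (-1)·0.694 - (2)·-0.922) / (5) = 0.908;  x ← (1−ω)·0.472 + ω·0.908 = 0.986
  y: GS value = (4 - (1)·0.986 - (4)·-0.922) / (6) = 1.117;  y ← (1−ω)·0.694 + ω·1.117 = 1.193
  z: GS value = (-3 - (1)·0.986 - (4)·1.193) / (8) = -1.095;  z ← (1−ω)·-0.922 + ω·-1.095 = -1.126

(0.986, 1.193, -1.126)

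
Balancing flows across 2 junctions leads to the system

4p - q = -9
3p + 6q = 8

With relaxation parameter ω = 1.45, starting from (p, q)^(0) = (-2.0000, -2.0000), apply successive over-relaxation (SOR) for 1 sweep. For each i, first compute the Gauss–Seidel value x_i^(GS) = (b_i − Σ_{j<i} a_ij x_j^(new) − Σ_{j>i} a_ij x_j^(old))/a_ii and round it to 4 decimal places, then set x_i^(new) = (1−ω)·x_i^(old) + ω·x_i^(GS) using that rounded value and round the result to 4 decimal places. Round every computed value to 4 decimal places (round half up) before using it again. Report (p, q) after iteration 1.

Iteration 1:
  p: GS value = (-9 - (-1)·-2.0000) / (4) = -2.7500;  p ← (1−ω)·-2.0000 + ω·-2.7500 = -3.0875
  q: GS value = (8 - (3)·-3.0875) / (6) = 2.8771;  q ← (1−ω)·-2.0000 + ω·2.8771 = 5.0718

(-3.0875, 5.0718)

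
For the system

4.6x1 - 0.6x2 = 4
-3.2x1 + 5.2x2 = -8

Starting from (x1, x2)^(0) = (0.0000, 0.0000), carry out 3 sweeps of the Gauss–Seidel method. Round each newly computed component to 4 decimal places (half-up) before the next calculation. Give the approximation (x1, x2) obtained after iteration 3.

Iteration 1:
  x1 = (4 - (-0.6)·0.0000) / (4.6) = 0.8696
  x2 = (-8 - (-3.2)·0.8696) / (5.2) = -1.0033
Iteration 2:
  x1 = (4 - (-0.6)·-1.0033) / (4.6) = 0.7387
  x2 = (-8 - (-3.2)·0.7387) / (5.2) = -1.0839
Iteration 3:
  x1 = (4 - (-0.6)·-1.0839) / (4.6) = 0.7282
  x2 = (-8 - (-3.2)·0.7282) / (5.2) = -1.0903

(0.7282, -1.0903)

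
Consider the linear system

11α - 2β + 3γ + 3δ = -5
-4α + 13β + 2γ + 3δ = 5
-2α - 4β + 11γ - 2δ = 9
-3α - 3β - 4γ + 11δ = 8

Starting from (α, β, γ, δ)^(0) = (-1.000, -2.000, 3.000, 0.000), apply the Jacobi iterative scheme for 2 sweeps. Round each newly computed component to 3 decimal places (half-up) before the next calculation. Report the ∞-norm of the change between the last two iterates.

Iteration 1:
  α = (-5 - (-2)·-2.000 - (3)·3.000 - (3)·0.000) / (11) = -1.636
  β = (5 - (-4)·-1.000 - (2)·3.000 - (3)·0.000) / (13) = -0.385
  γ = (9 - (-2)·-1.000 - (-4)·-2.000 - (-2)·0.000) / (11) = -0.091
  δ = (8 - (-3)·-1.000 - (-3)·-2.000 - (-4)·3.000) / (11) = 1.000
Iteration 2:
  α = (-5 - (-2)·-0.385 - (3)·-0.091 - (3)·1.000) / (11) = -0.772
  β = (5 - (-4)·-1.636 - (2)·-0.091 - (3)·1.000) / (13) = -0.336
  γ = (9 - (-2)·-1.636 - (-4)·-0.385 - (-2)·1.000) / (11) = 0.563
  δ = (8 - (-3)·-1.636 - (-3)·-0.385 - (-4)·-0.091) / (11) = 0.143
Change: (0.864, 0.049, 0.654, -0.857) → max |·| = 0.864

0.864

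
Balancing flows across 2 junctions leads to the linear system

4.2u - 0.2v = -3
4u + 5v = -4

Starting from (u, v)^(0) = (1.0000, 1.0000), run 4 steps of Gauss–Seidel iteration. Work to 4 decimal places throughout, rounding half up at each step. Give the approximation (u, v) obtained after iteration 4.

Iteration 1:
  u = (-3 - (-0.2)·1.0000) / (4.2) = -0.6667
  v = (-4 - (4)·-0.6667) / (5) = -0.2666
Iteration 2:
  u = (-3 - (-0.2)·-0.2666) / (4.2) = -0.7270
  v = (-4 - (4)·-0.7270) / (5) = -0.2184
Iteration 3:
  u = (-3 - (-0.2)·-0.2184) / (4.2) = -0.7247
  v = (-4 - (4)·-0.7247) / (5) = -0.2202
Iteration 4:
  u = (-3 - (-0.2)·-0.2202) / (4.2) = -0.7248
  v = (-4 - (4)·-0.7248) / (5) = -0.2202

(-0.7248, -0.2202)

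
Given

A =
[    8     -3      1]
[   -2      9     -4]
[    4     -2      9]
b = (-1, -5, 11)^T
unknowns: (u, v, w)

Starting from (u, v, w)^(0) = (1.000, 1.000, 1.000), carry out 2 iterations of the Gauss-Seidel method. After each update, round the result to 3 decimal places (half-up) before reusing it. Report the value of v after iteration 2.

-0.112

Iteration 1:
  u = (-1 - (-3)·1.000 - (1)·1.000) / (8) = 0.125
  v = (-5 - (-2)·0.125 - (-4)·1.000) / (9) = -0.083
  w = (11 - (4)·0.125 - (-2)·-0.083) / (9) = 1.148
Iteration 2:
  u = (-1 - (-3)·-0.083 - (1)·1.148) / (8) = -0.300
  v = (-5 - (-2)·-0.300 - (-4)·1.148) / (9) = -0.112
  w = (11 - (4)·-0.300 - (-2)·-0.112) / (9) = 1.331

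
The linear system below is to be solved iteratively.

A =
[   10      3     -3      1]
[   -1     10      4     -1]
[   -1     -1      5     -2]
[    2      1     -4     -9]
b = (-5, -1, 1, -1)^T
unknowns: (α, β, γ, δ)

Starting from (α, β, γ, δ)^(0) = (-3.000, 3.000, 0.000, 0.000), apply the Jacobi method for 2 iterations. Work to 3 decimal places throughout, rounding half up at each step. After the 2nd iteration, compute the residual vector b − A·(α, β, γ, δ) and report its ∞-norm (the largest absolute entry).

Iteration 1:
  α = (-5 - (3)·3.000 - (-3)·0.000 - (1)·0.000) / (10) = -1.400
  β = (-1 - (-1)·-3.000 - (4)·0.000 - (-1)·0.000) / (10) = -0.400
  γ = (1 - (-1)·-3.000 - (-1)·3.000 - (-2)·0.000) / (5) = 0.200
  δ = (-1 - (2)·-3.000 - (1)·3.000 - (-4)·0.000) / (-9) = -0.222
Iteration 2:
  α = (-5 - (3)·-0.400 - (-3)·0.200 - (1)·-0.222) / (10) = -0.298
  β = (-1 - (-1)·-1.400 - (4)·0.200 - (-1)·-0.222) / (10) = -0.342
  γ = (1 - (-1)·-1.400 - (-1)·-0.400 - (-2)·-0.222) / (5) = -0.249
  δ = (-1 - (2)·-1.400 - (1)·-0.400 - (-4)·0.200) / (-9) = -0.333
Residual b − A·x = (-1.408, 2.785, 0.939, -4.055); ∞-norm = 4.055

4.055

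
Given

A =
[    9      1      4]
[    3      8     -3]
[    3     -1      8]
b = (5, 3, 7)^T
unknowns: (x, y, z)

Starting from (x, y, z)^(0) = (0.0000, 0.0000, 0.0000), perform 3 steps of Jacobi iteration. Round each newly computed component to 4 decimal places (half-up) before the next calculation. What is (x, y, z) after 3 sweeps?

(0.1835, 0.5957, 0.8900)

Iteration 1:
  x = (5 - (1)·0.0000 - (4)·0.0000) / (9) = 0.5556
  y = (3 - (3)·0.0000 - (-3)·0.0000) / (8) = 0.3750
  z = (7 - (3)·0.0000 - (-1)·0.0000) / (8) = 0.8750
Iteration 2:
  x = (5 - (1)·0.3750 - (4)·0.8750) / (9) = 0.1250
  y = (3 - (3)·0.5556 - (-3)·0.8750) / (8) = 0.4948
  z = (7 - (3)·0.5556 - (-1)·0.3750) / (8) = 0.7135
Iteration 3:
  x = (5 - (1)·0.4948 - (4)·0.7135) / (9) = 0.1835
  y = (3 - (3)·0.1250 - (-3)·0.7135) / (8) = 0.5957
  z = (7 - (3)·0.1250 - (-1)·0.4948) / (8) = 0.8900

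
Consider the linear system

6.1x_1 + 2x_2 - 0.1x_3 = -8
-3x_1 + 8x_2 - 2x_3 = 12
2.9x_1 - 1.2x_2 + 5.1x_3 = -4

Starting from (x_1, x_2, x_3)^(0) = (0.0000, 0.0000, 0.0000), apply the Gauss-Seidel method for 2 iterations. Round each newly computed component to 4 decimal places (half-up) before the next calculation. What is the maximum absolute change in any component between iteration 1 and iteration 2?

Iteration 1:
  x_1 = (-8 - (2)·0.0000 - (-0.1)·0.0000) / (6.1) = -1.3115
  x_2 = (12 - (-3)·-1.3115 - (-2)·0.0000) / (8) = 1.0082
  x_3 = (-4 - (2.9)·-1.3115 - (-1.2)·1.0082) / (5.1) = 0.1987
Iteration 2:
  x_1 = (-8 - (2)·1.0082 - (-0.1)·0.1987) / (6.1) = -1.6388
  x_2 = (12 - (-3)·-1.6388 - (-2)·0.1987) / (8) = 0.9351
  x_3 = (-4 - (2.9)·-1.6388 - (-1.2)·0.9351) / (5.1) = 0.3676
Change: (-0.3273, -0.0731, 0.1689) → max |·| = 0.3273

0.3273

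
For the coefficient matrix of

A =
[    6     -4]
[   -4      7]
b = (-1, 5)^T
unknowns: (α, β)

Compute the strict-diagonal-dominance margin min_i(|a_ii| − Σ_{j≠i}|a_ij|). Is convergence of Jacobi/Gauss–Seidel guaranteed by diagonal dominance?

2

row 1: |6| − (4) = 2
row 2: |7| − (4) = 3
minimum over rows = 2 → strictly diagonally dominant (convergence guaranteed)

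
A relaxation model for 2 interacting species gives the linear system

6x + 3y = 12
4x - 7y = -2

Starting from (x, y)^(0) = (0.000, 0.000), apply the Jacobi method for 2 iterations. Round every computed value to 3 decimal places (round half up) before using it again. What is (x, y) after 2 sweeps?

(1.857, 1.429)

Iteration 1:
  x = (12 - (3)·0.000) / (6) = 2.000
  y = (-2 - (4)·0.000) / (-7) = 0.286
Iteration 2:
  x = (12 - (3)·0.286) / (6) = 1.857
  y = (-2 - (4)·2.000) / (-7) = 1.429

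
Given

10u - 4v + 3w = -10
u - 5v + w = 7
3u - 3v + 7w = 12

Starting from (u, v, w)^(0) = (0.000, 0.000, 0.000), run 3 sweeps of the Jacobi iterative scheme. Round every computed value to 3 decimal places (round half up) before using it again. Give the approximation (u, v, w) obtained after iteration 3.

(-1.966, -1.506, 2.064)

Iteration 1:
  u = (-10 - (-4)·0.000 - (3)·0.000) / (10) = -1.000
  v = (7 - (1)·0.000 - (1)·0.000) / (-5) = -1.400
  w = (12 - (3)·0.000 - (-3)·0.000) / (7) = 1.714
Iteration 2:
  u = (-10 - (-4)·-1.400 - (3)·1.714) / (10) = -2.074
  v = (7 - (1)·-1.000 - (1)·1.714) / (-5) = -1.257
  w = (12 - (3)·-1.000 - (-3)·-1.400) / (7) = 1.543
Iteration 3:
  u = (-10 - (-4)·-1.257 - (3)·1.543) / (10) = -1.966
  v = (7 - (1)·-2.074 - (1)·1.543) / (-5) = -1.506
  w = (12 - (3)·-2.074 - (-3)·-1.257) / (7) = 2.064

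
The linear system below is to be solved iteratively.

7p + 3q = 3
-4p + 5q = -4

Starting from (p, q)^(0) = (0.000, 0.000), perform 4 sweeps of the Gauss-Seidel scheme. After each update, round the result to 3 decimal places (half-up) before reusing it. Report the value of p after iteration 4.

Iteration 1:
  p = (3 - (3)·0.000) / (7) = 0.429
  q = (-4 - (-4)·0.429) / (5) = -0.457
Iteration 2:
  p = (3 - (3)·-0.457) / (7) = 0.624
  q = (-4 - (-4)·0.624) / (5) = -0.301
Iteration 3:
  p = (3 - (3)·-0.301) / (7) = 0.558
  q = (-4 - (-4)·0.558) / (5) = -0.354
Iteration 4:
  p = (3 - (3)·-0.354) / (7) = 0.580
  q = (-4 - (-4)·0.580) / (5) = -0.336

0.580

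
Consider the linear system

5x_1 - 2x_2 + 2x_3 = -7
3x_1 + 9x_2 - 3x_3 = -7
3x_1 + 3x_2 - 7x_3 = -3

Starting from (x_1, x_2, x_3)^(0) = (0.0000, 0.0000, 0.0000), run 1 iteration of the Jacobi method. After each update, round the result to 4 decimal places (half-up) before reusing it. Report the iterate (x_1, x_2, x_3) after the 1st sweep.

(-1.4000, -0.7778, 0.4286)

Iteration 1:
  x_1 = (-7 - (-2)·0.0000 - (2)·0.0000) / (5) = -1.4000
  x_2 = (-7 - (3)·0.0000 - (-3)·0.0000) / (9) = -0.7778
  x_3 = (-3 - (3)·0.0000 - (3)·0.0000) / (-7) = 0.4286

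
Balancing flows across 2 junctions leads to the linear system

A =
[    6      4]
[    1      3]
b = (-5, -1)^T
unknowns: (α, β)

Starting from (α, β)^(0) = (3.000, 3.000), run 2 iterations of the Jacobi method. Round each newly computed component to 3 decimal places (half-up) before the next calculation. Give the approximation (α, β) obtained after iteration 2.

Iteration 1:
  α = (-5 - (4)·3.000) / (6) = -2.833
  β = (-1 - (1)·3.000) / (3) = -1.333
Iteration 2:
  α = (-5 - (4)·-1.333) / (6) = 0.055
  β = (-1 - (1)·-2.833) / (3) = 0.611

(0.055, 0.611)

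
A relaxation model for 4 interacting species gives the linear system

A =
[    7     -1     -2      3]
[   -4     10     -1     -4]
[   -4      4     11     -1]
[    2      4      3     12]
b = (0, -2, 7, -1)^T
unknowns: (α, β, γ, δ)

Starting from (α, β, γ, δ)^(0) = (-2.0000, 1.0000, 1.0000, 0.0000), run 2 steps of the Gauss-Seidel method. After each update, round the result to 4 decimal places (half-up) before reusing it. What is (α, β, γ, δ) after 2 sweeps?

Iteration 1:
  α = (0 - (-1)·1.0000 - (-2)·1.0000 - (3)·0.0000) / (7) = 0.4286
  β = (-2 - (-4)·0.4286 - (-1)·1.0000 - (-4)·0.0000) / (10) = 0.0714
  γ = (7 - (-4)·0.4286 - (4)·0.0714 - (-1)·0.0000) / (11) = 0.7663
  δ = (-1 - (2)·0.4286 - (4)·0.0714 - (3)·0.7663) / (12) = -0.3701
Iteration 2:
  α = (0 - (-1)·0.0714 - (-2)·0.7663 - (3)·-0.3701) / (7) = 0.3878
  β = (-2 - (-4)·0.3878 - (-1)·0.7663 - (-4)·-0.3701) / (10) = -0.1163
  γ = (7 - (-4)·0.3878 - (4)·-0.1163 - (-1)·-0.3701) / (11) = 0.7860
  δ = (-1 - (2)·0.3878 - (4)·-0.1163 - (3)·0.7860) / (12) = -0.3057

(0.3878, -0.1163, 0.7860, -0.3057)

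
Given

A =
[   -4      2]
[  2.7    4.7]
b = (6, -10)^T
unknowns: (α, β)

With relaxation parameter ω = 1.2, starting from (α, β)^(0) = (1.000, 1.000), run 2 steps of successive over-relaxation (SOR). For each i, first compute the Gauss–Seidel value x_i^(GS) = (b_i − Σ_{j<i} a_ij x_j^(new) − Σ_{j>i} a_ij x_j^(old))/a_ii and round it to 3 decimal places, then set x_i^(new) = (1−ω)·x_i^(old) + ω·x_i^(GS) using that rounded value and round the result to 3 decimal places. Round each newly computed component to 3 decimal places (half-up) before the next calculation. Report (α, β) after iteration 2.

(-2.593, -0.408)

Iteration 1:
  α: GS value = (6 - (2)·1.000) / (-4) = -1.000;  α ← (1−ω)·1.000 + ω·-1.000 = -1.400
  β: GS value = (-10 - (2.7)·-1.400) / (4.7) = -1.323;  β ← (1−ω)·1.000 + ω·-1.323 = -1.788
Iteration 2:
  α: GS value = (6 - (2)·-1.788) / (-4) = -2.394;  α ← (1−ω)·-1.400 + ω·-2.394 = -2.593
  β: GS value = (-10 - (2.7)·-2.593) / (4.7) = -0.638;  β ← (1−ω)·-1.788 + ω·-0.638 = -0.408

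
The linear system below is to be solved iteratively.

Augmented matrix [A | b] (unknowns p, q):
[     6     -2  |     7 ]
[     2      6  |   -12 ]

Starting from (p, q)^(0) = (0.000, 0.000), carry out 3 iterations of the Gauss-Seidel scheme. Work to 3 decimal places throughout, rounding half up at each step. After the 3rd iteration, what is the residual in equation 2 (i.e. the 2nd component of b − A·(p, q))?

0.000

Iteration 1:
  p = (7 - (-2)·0.000) / (6) = 1.167
  q = (-12 - (2)·1.167) / (6) = -2.389
Iteration 2:
  p = (7 - (-2)·-2.389) / (6) = 0.370
  q = (-12 - (2)·0.370) / (6) = -2.123
Iteration 3:
  p = (7 - (-2)·-2.123) / (6) = 0.459
  q = (-12 - (2)·0.459) / (6) = -2.153
Residual b − A·x = (-0.060, 0.000)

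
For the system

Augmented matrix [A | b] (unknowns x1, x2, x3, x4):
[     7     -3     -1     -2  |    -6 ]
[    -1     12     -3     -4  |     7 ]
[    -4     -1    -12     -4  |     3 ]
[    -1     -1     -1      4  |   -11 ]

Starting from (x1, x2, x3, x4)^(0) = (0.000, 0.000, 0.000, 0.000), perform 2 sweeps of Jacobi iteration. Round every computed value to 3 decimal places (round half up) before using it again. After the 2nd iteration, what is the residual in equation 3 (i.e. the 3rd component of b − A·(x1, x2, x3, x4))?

-3.859

Iteration 1:
  x1 = (-6 - (-3)·0.000 - (-1)·0.000 - (-2)·0.000) / (7) = -0.857
  x2 = (7 - (-1)·0.000 - (-3)·0.000 - (-4)·0.000) / (12) = 0.583
  x3 = (3 - (-4)·0.000 - (-1)·0.000 - (-4)·0.000) / (-12) = -0.250
  x4 = (-11 - (-1)·0.000 - (-1)·0.000 - (-1)·0.000) / (4) = -2.750
Iteration 2:
  x1 = (-6 - (-3)·0.583 - (-1)·-0.250 - (-2)·-2.750) / (7) = -1.429
  x2 = (7 - (-1)·-0.857 - (-3)·-0.250 - (-4)·-2.750) / (12) = -0.467
  x3 = (3 - (-4)·-0.857 - (-1)·0.583 - (-4)·-2.750) / (-12) = 0.904
  x4 = (-11 - (-1)·-0.857 - (-1)·0.583 - (-1)·-0.250) / (4) = -2.881
Residual b − A·x = (-2.256, 2.363, -3.859, -0.468)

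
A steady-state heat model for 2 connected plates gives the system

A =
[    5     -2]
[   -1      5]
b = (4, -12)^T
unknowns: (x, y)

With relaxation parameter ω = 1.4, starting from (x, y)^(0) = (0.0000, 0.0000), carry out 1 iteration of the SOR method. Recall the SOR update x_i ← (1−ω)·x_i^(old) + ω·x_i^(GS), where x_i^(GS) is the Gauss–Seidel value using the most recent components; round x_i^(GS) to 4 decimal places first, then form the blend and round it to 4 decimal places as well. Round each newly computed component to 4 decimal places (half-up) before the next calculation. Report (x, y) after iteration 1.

Iteration 1:
  x: GS value = (4 - (-2)·0.0000) / (5) = 0.8000;  x ← (1−ω)·0.0000 + ω·0.8000 = 1.1200
  y: GS value = (-12 - (-1)·1.1200) / (5) = -2.1760;  y ← (1−ω)·0.0000 + ω·-2.1760 = -3.0464

(1.1200, -3.0464)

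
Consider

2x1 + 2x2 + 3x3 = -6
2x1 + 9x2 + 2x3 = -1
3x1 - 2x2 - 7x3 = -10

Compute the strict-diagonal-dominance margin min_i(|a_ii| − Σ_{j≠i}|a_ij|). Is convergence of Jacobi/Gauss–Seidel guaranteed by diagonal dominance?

row 1: |2| − (2+3) = -3
row 2: |9| − (2+2) = 5
row 3: |-7| − (3+2) = 2
minimum over rows = -3 → not strictly diagonally dominant

-3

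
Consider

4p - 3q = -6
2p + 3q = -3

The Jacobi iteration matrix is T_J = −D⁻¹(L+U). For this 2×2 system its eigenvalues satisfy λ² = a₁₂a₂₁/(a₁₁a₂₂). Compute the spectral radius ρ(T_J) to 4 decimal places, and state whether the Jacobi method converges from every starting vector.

a₁₂a₂₁/(a₁₁a₂₂) = (-3)·(2) / ((4)·(3)) = -0.500000
ρ = √|-0.500000| = √0.500000 = 0.7071
ρ < 1, so Jacobi converges

0.7071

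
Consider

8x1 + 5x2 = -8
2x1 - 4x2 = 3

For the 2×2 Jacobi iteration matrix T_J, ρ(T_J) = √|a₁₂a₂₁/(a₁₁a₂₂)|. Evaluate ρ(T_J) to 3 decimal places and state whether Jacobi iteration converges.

0.559

a₁₂a₂₁/(a₁₁a₂₂) = (5)·(2) / ((8)·(-4)) = -0.312500
ρ = √|-0.312500| = √0.312500 = 0.559
ρ < 1, so Jacobi converges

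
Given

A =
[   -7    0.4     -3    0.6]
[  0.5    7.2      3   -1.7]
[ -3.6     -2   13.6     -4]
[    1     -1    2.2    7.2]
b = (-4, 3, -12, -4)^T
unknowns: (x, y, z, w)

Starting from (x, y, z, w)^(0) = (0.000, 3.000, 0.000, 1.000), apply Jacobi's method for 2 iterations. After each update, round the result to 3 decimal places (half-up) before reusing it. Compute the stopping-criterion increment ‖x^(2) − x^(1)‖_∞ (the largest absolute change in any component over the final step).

0.461

Iteration 1:
  x = (-4 - (0.4)·3.000 - (-3)·0.000 - (0.6)·1.000) / (-7) = 0.829
  y = (3 - (0.5)·0.000 - (3)·0.000 - (-1.7)·1.000) / (7.2) = 0.653
  z = (-12 - (-3.6)·0.000 - (-2)·3.000 - (-4)·1.000) / (13.6) = -0.147
  w = (-4 - (1)·0.000 - (-1)·3.000 - (2.2)·0.000) / (7.2) = -0.139
Iteration 2:
  x = (-4 - (0.4)·0.653 - (-3)·-0.147 - (0.6)·-0.139) / (-7) = 0.660
  y = (3 - (0.5)·0.829 - (3)·-0.147 - (-1.7)·-0.139) / (7.2) = 0.388
  z = (-12 - (-3.6)·0.829 - (-2)·0.653 - (-4)·-0.139) / (13.6) = -0.608
  w = (-4 - (1)·0.829 - (-1)·0.653 - (2.2)·-0.147) / (7.2) = -0.535
Change: (-0.169, -0.265, -0.461, -0.396) → max |·| = 0.461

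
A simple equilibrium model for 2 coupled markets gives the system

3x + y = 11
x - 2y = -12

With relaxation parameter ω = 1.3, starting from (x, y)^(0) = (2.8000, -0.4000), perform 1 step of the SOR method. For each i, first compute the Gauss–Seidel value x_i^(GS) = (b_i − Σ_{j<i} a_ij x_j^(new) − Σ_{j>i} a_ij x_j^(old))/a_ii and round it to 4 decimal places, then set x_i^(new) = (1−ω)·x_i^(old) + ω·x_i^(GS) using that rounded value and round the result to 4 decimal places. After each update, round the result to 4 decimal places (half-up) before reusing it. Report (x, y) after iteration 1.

(4.1000, 10.5850)

Iteration 1:
  x: GS value = (11 - (1)·-0.4000) / (3) = 3.8000;  x ← (1−ω)·2.8000 + ω·3.8000 = 4.1000
  y: GS value = (-12 - (1)·4.1000) / (-2) = 8.0500;  y ← (1−ω)·-0.4000 + ω·8.0500 = 10.5850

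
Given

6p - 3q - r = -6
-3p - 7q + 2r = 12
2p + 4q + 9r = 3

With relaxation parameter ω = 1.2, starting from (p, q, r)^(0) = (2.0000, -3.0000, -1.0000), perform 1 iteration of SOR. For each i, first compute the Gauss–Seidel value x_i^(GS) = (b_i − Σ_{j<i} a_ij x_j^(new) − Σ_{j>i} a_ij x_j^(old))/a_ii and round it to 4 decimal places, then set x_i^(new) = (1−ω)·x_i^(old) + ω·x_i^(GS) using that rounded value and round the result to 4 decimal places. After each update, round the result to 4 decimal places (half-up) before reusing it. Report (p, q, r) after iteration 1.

Iteration 1:
  p: GS value = (-6 - (-3)·-3.0000 - (-1)·-1.0000) / (6) = -2.6667;  p ← (1−ω)·2.0000 + ω·-2.6667 = -3.6000
  q: GS value = (12 - (-3)·-3.6000 - (2)·-1.0000) / (-7) = -0.4571;  q ← (1−ω)·-3.0000 + ω·-0.4571 = 0.0515
  r: GS value = (3 - (2)·-3.6000 - (4)·0.0515) / (9) = 1.1104;  r ← (1−ω)·-1.0000 + ω·1.1104 = 1.5325

(-3.6000, 0.0515, 1.5325)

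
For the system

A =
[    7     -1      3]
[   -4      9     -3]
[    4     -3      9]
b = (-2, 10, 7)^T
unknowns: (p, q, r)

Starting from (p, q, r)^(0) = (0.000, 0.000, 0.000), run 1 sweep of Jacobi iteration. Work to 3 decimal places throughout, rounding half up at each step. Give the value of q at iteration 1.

Iteration 1:
  p = (-2 - (-1)·0.000 - (3)·0.000) / (7) = -0.286
  q = (10 - (-4)·0.000 - (-3)·0.000) / (9) = 1.111
  r = (7 - (4)·0.000 - (-3)·0.000) / (9) = 0.778

1.111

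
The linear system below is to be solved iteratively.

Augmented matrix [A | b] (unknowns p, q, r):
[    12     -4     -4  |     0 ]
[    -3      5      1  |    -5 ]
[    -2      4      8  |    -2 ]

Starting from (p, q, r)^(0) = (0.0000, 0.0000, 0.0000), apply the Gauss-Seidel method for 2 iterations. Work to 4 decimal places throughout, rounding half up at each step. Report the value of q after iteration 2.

-1.2000

Iteration 1:
  p = (0 - (-4)·0.0000 - (-4)·0.0000) / (12) = 0.0000
  q = (-5 - (-3)·0.0000 - (1)·0.0000) / (5) = -1.0000
  r = (-2 - (-2)·0.0000 - (4)·-1.0000) / (8) = 0.2500
Iteration 2:
  p = (0 - (-4)·-1.0000 - (-4)·0.2500) / (12) = -0.2500
  q = (-5 - (-3)·-0.2500 - (1)·0.2500) / (5) = -1.2000
  r = (-2 - (-2)·-0.2500 - (4)·-1.2000) / (8) = 0.2875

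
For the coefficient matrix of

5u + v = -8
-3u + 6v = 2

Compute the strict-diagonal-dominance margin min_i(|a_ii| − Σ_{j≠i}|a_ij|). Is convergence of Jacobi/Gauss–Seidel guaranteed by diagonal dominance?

row 1: |5| − (1) = 4
row 2: |6| − (3) = 3
minimum over rows = 3 → strictly diagonally dominant (convergence guaranteed)

3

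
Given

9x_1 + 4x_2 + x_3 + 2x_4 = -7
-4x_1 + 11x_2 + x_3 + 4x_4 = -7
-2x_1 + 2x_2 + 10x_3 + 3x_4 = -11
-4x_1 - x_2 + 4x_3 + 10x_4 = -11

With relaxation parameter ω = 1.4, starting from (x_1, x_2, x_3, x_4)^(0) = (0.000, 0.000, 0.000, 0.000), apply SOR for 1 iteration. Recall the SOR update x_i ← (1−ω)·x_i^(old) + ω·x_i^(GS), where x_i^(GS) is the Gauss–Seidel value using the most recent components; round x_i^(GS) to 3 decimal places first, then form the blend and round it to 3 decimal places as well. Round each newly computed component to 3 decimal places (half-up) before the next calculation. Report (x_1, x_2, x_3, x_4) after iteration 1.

Iteration 1:
  x_1: GS value = (-7 - (4)·0.000 - (1)·0.000 - (2)·0.000) / (9) = -0.778;  x_1 ← (1−ω)·0.000 + ω·-0.778 = -1.089
  x_2: GS value = (-7 - (-4)·-1.089 - (1)·0.000 - (4)·0.000) / (11) = -1.032;  x_2 ← (1−ω)·0.000 + ω·-1.032 = -1.445
  x_3: GS value = (-11 - (-2)·-1.089 - (2)·-1.445 - (3)·0.000) / (10) = -1.029;  x_3 ← (1−ω)·0.000 + ω·-1.029 = -1.441
  x_4: GS value = (-11 - (-4)·-1.089 - (-1)·-1.445 - (4)·-1.441) / (10) = -1.104;  x_4 ← (1−ω)·0.000 + ω·-1.104 = -1.546

(-1.089, -1.445, -1.441, -1.546)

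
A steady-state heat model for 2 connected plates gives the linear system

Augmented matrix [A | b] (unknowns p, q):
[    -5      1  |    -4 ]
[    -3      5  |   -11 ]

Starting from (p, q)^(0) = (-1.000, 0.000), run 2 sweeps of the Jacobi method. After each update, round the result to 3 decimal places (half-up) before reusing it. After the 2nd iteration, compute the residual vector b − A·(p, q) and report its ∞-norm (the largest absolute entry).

1.680

Iteration 1:
  p = (-4 - (1)·0.000) / (-5) = 0.800
  q = (-11 - (-3)·-1.000) / (5) = -2.800
Iteration 2:
  p = (-4 - (1)·-2.800) / (-5) = 0.240
  q = (-11 - (-3)·0.800) / (5) = -1.720
Residual b − A·x = (-1.080, -1.680); ∞-norm = 1.680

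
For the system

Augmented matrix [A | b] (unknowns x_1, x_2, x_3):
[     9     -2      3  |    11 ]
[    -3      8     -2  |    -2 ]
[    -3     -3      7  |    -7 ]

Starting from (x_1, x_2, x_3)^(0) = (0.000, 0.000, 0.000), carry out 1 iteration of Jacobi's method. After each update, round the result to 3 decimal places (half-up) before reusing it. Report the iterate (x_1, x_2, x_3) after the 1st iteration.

(1.222, -0.250, -1.000)

Iteration 1:
  x_1 = (11 - (-2)·0.000 - (3)·0.000) / (9) = 1.222
  x_2 = (-2 - (-3)·0.000 - (-2)·0.000) / (8) = -0.250
  x_3 = (-7 - (-3)·0.000 - (-3)·0.000) / (7) = -1.000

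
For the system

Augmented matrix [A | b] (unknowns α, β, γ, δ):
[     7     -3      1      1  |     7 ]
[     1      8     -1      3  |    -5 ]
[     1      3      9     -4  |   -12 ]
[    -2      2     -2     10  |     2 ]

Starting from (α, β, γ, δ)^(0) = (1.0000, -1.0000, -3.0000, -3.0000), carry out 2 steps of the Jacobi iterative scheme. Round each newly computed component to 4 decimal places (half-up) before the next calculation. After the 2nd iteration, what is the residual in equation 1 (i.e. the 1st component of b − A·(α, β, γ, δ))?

-4.2764

Iteration 1:
  α = (7 - (-3)·-1.0000 - (1)·-3.0000 - (1)·-3.0000) / (7) = 1.4286
  β = (-5 - (1)·1.0000 - (-1)·-3.0000 - (3)·-3.0000) / (8) = 0.0000
  γ = (-12 - (1)·1.0000 - (3)·-1.0000 - (-4)·-3.0000) / (9) = -2.4444
  δ = (2 - (-2)·1.0000 - (2)·-1.0000 - (-2)·-3.0000) / (10) = 0.0000
Iteration 2:
  α = (7 - (-3)·0.0000 - (1)·-2.4444 - (1)·0.0000) / (7) = 1.3492
  β = (-5 - (1)·1.4286 - (-1)·-2.4444 - (3)·0.0000) / (8) = -1.1091
  γ = (-12 - (1)·1.4286 - (3)·0.0000 - (-4)·0.0000) / (9) = -1.4921
  δ = (2 - (-2)·1.4286 - (2)·0.0000 - (-2)·-2.4444) / (10) = -0.0032
Residual b − A·x = (-4.2764, 1.0411, 3.3942, 3.9644)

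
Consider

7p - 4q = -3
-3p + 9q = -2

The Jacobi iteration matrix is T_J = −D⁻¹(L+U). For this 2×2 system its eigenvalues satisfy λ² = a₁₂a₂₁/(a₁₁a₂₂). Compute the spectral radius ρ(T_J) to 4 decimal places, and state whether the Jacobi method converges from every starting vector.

0.4364

a₁₂a₂₁/(a₁₁a₂₂) = (-4)·(-3) / ((7)·(9)) = 0.190476
ρ = √|0.190476| = √0.190476 = 0.4364
ρ < 1, so Jacobi converges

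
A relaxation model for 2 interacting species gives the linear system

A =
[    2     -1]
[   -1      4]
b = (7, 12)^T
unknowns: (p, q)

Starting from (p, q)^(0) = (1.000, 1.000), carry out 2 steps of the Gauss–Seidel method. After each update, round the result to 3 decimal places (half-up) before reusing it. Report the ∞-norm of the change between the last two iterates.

Iteration 1:
  p = (7 - (-1)·1.000) / (2) = 4.000
  q = (12 - (-1)·4.000) / (4) = 4.000
Iteration 2:
  p = (7 - (-1)·4.000) / (2) = 5.500
  q = (12 - (-1)·5.500) / (4) = 4.375
Change: (1.500, 0.375) → max |·| = 1.500

1.500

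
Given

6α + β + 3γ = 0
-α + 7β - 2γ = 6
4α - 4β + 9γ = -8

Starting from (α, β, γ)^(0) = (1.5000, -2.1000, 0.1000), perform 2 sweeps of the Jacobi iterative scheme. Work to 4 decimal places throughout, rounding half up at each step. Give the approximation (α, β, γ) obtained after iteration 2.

(1.0611, 0.1889, -0.5333)

Iteration 1:
  α = (0 - (1)·-2.1000 - (3)·0.1000) / (6) = 0.3000
  β = (6 - (-1)·1.5000 - (-2)·0.1000) / (7) = 1.1000
  γ = (-8 - (4)·1.5000 - (-4)·-2.1000) / (9) = -2.4889
Iteration 2:
  α = (0 - (1)·1.1000 - (3)·-2.4889) / (6) = 1.0611
  β = (6 - (-1)·0.3000 - (-2)·-2.4889) / (7) = 0.1889
  γ = (-8 - (4)·0.3000 - (-4)·1.1000) / (9) = -0.5333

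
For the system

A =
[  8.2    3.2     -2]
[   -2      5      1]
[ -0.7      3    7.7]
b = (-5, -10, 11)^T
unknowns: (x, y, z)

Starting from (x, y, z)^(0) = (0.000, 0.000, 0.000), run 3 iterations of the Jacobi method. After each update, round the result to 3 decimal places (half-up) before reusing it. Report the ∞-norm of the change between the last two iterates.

0.383

Iteration 1:
  x = (-5 - (3.2)·0.000 - (-2)·0.000) / (8.2) = -0.610
  y = (-10 - (-2)·0.000 - (1)·0.000) / (5) = -2.000
  z = (11 - (-0.7)·0.000 - (3)·0.000) / (7.7) = 1.429
Iteration 2:
  x = (-5 - (3.2)·-2.000 - (-2)·1.429) / (8.2) = 0.519
  y = (-10 - (-2)·-0.610 - (1)·1.429) / (5) = -2.530
  z = (11 - (-0.7)·-0.610 - (3)·-2.000) / (7.7) = 2.152
Iteration 3:
  x = (-5 - (3.2)·-2.530 - (-2)·2.152) / (8.2) = 0.902
  y = (-10 - (-2)·0.519 - (1)·2.152) / (5) = -2.223
  z = (11 - (-0.7)·0.519 - (3)·-2.530) / (7.7) = 2.461
Change: (0.383, 0.307, 0.309) → max |·| = 0.383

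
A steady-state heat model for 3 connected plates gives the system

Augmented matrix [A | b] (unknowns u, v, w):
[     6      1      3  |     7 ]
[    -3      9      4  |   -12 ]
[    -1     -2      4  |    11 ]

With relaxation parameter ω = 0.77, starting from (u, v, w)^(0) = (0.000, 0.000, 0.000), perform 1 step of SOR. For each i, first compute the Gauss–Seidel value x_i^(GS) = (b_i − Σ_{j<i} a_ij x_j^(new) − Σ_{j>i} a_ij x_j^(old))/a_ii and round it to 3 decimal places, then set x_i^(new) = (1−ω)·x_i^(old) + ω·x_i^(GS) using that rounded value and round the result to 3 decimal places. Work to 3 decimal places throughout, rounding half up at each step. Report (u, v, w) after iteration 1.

Iteration 1:
  u: GS value = (7 - (1)·0.000 - (3)·0.000) / (6) = 1.167;  u ← (1−ω)·0.000 + ω·1.167 = 0.899
  v: GS value = (-12 - (-3)·0.899 - (4)·0.000) / (9) = -1.034;  v ← (1−ω)·0.000 + ω·-1.034 = -0.796
  w: GS value = (11 - (-1)·0.899 - (-2)·-0.796) / (4) = 2.577;  w ← (1−ω)·0.000 + ω·2.577 = 1.984

(0.899, -0.796, 1.984)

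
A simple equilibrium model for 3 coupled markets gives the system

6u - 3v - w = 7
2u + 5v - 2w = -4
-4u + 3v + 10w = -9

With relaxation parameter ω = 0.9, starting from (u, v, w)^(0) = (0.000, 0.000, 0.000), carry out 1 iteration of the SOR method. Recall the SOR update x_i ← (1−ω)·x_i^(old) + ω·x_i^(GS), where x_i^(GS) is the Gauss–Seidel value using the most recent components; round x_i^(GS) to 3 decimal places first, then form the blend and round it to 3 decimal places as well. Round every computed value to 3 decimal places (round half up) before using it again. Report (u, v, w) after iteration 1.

(1.050, -1.098, -0.136)

Iteration 1:
  u: GS value = (7 - (-3)·0.000 - (-1)·0.000) / (6) = 1.167;  u ← (1−ω)·0.000 + ω·1.167 = 1.050
  v: GS value = (-4 - (2)·1.050 - (-2)·0.000) / (5) = -1.220;  v ← (1−ω)·0.000 + ω·-1.220 = -1.098
  w: GS value = (-9 - (-4)·1.050 - (3)·-1.098) / (10) = -0.151;  w ← (1−ω)·0.000 + ω·-0.151 = -0.136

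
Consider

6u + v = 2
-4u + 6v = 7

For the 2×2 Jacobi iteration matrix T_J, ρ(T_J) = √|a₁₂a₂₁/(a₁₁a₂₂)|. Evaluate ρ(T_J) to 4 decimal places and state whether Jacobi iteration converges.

a₁₂a₂₁/(a₁₁a₂₂) = (1)·(-4) / ((6)·(6)) = -0.111111
ρ = √|-0.111111| = √0.111111 = 0.3333
ρ < 1, so Jacobi converges

0.3333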